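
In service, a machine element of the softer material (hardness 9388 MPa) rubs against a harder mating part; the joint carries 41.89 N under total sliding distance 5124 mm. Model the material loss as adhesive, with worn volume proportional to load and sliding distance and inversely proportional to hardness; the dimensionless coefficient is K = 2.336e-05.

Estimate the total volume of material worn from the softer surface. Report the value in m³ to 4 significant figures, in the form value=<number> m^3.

value=5.341e-13 m^3

Intermediates are shown rounded; each operation maintains full precision. Rounded once at the end: four significant figures.
Convert: The distance L = 5124 mm = 5.124 m.
Convert: Hardness H = 9388 MPa = 9.388e+09 Pa.
Restated in SI base units: W = 41.89 N, H = 9.388e+09 Pa, K = 2.336e-05.
The Archard volume V = K·W·L/H = 2.336e-05 · 41.89 · 5.124 / 9.388e+09 = 5.341e-13 m³.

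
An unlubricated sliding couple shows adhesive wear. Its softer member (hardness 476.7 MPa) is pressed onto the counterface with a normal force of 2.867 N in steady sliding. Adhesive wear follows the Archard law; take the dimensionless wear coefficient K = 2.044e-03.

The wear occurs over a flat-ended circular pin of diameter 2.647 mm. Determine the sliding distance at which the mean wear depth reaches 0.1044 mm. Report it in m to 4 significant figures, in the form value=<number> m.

The intermediates are printed rounded, and all arithmetic runs at exact precision — rounded just once: four significant figures.
Hardness H = 476.7 MPa = 4.767e+08 Pa.
Pin diameter d = 2.647 mm = 0.002647 m. Contact area A = π·d²/4 = π·(0.002647 m)²/4 = 5.503e-06 m².
Depth limit h_lim = 0.1044 mm = 1.044e-04 m.
Expressed in SI base units: W = 2.867 N, H = 4.767e+08 Pa, K = 2.044e-03.
Volume at the limit: V_lim = h_lim·A = 1.044e-04 · 5.503e-06 = 5.745e-10 m³.
Life L = V_lim·H/(K·W) = 5.745e-10 · 4.767e+08 / (2.044e-03 · 2.867) = 46.73 m.

value=46.73 m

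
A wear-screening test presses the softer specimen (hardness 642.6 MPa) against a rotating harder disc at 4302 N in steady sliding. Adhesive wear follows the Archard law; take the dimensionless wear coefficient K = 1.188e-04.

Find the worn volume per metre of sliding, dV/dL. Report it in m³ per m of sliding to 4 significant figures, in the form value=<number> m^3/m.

Quoted intermediates are rounded — all working math holds exact precision, and a lone final rounding: 4 significant figures.
Convert: Hardness H = 642.6 MPa = 6.426e+08 Pa.
In SI base units: W = 4302 N, H = 6.426e+08 Pa, K = 1.188e-04.
The wear rate dV/dL = K·W/H: 1.188e-04 · 4302 / 6.426e+08 = 7.953e-10 m³/m.

value=7.953e-10 m^3/m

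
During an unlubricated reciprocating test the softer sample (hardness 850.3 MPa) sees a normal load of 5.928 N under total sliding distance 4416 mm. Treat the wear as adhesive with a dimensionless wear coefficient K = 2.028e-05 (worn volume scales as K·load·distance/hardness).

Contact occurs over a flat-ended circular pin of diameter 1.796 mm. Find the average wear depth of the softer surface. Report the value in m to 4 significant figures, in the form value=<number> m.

value=2.465e-07 m

The algebra carries full precision — quoted intermediates are rounded — one final rounding: four significant figures.
Convert: Path length L = 4416 mm = 4.416 m.
Convert: Hardness H = 850.3 MPa = 8.503e+08 Pa.
Convert: Pin diameter d = 1.796 mm = 0.001796 m. Contact area A = π·d²/4 = π·(0.001796 m)²/4 = 2.533e-06 m².
In SI base units, W = 5.928 N, H = 8.503e+08 Pa, K = 2.028e-05.
Wear volume V = K·W·L/H = 2.028e-05 · 5.928 · 4.416 / 8.503e+08 = 6.244e-13 m³.
Depth h = V/A = 6.244e-13 / 2.533e-06 = 2.465e-07 m.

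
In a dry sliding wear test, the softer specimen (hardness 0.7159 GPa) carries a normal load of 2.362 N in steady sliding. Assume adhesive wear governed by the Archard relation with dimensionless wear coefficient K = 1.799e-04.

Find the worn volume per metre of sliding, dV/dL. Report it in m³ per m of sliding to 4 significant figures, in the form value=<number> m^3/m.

value=5.936e-13 m^3/m

Every step maintains exact precision — the intermediates appear rounded — a single final rounding: 4 significant figures.
Hardness H = 0.7159 GPa = 7.159e+08 Pa.
Expressed in SI base units: W = 2.362 N, H = 7.159e+08 Pa, K = 1.799e-04.
Sliding wear rate dV/dL = K·W/H (no L dependence): 1.799e-04 · 2.362 / 7.159e+08 = 5.936e-13 m³/m.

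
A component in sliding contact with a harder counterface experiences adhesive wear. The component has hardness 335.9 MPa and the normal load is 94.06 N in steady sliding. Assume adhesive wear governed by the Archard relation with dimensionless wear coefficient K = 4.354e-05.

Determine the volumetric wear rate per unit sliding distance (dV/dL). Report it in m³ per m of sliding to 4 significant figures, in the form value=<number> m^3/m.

value=1.219e-11 m^3/m

Intermediates appear rounded — all arithmetic runs at full precision. Rounded just once: 4 significant digits.
Hardness H = 335.9 MPa = 3.359e+08 Pa.
In SI base units: W = 94.06 N, H = 3.359e+08 Pa, K = 4.354e-05.
Volumetric rate dV/dL = K·W/H (independent of L): 4.354e-05 · 94.06 / 3.359e+08 = 1.219e-11 m³/m.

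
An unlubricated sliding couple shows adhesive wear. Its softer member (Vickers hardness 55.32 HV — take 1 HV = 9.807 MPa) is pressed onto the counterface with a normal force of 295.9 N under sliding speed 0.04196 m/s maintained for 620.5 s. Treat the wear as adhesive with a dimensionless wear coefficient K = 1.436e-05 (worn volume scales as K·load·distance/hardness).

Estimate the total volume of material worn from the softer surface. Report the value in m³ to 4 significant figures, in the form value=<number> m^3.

value=2.039e-10 m^3

All working math keeps full precision; the intermediates are printed rounded; a single final rounding, at 4 significant digits.
Path length L = v·t = 0.04196 m/s × 620.5 s = 26.04 m.
Hardness H = 55.32 HV × 9.807 MPa/HV = 542.5 MPa = 5.425e+08 Pa.
In SI base units: W = 295.9 N, H = 5.425e+08 Pa, K = 1.436e-05.
Wear volume V = K·W·L/H = 1.436e-05 · 295.9 · 26.04 / 5.425e+08 = 2.039e-10 m³.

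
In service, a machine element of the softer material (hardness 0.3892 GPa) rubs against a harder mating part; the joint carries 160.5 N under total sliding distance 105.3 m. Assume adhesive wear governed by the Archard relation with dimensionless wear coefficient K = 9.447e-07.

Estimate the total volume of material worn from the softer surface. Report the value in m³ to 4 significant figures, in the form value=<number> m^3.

All working math runs at exact precision. Intermediates are shown rounded, and rounded once at the end to four significant digits.
Convert: Hardness H = 0.3892 GPa = 3.892e+08 Pa.
Collected in SI base units: W = 160.5 N, H = 3.892e+08 Pa, K = 9.447e-07.
Archard relation: V = K·W·L/H = 9.447e-07 · 160.5 · 105.3 / 3.892e+08 = 4.102e-11 m³.

value=4.102e-11 m^3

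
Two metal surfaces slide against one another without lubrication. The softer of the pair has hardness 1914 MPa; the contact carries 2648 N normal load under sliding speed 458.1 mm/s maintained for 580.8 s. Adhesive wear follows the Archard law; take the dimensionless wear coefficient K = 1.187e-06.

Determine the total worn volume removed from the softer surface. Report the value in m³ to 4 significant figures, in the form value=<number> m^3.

value=4.369e-10 m^3

Every step holds full float precision; intermediate values are printed rounded. Rounded once at the end: four significant digits.
Convert: Sliding speed v = 458.1 mm/s = 0.4581 m/s. Distance L = v·t = 0.4581 m/s × 580.8 s = 266.1 m.
Convert: Hardness H = 1914 MPa = 1.914e+09 Pa.
Expressed in SI base units: W = 2648 N, H = 1.914e+09 Pa, K = 1.187e-06.
Volume removed: V = K·W·L/H = 1.187e-06 · 2648 · 266.1 / 1.914e+09 = 4.369e-10 m³.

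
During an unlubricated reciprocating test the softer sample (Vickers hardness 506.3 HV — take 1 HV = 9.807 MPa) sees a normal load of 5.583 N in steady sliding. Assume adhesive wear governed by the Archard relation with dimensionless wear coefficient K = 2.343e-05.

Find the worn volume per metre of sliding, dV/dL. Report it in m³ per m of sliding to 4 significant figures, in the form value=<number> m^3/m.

The intermediates are displayed rounded, and the algebra keeps full float precision — rounded just once: 4 significant digits.
Convert: Hardness H = 506.3 HV × 9.807 MPa/HV = 4965 MPa = 4.965e+09 Pa.
Collected in SI base units: W = 5.583 N, H = 4.965e+09 Pa, K = 2.343e-05.
Volumetric rate dV/dL = K·W/H, per unit distance: 2.343e-05 · 5.583 / 4.965e+09 = 2.634e-14 m³/m.

value=2.634e-14 m^3/m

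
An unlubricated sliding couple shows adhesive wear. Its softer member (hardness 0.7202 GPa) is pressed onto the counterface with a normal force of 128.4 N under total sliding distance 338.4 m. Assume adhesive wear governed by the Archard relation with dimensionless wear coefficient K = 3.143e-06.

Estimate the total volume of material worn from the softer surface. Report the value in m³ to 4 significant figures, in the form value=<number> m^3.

value=1.896e-10 m^3

All arithmetic carries exact precision. Displayed values are rounded, and a lone final rounding, at 4 significant figures.
Convert: Hardness H = 0.7202 GPa = 7.202e+08 Pa.
Working in SI base units: W = 128.4 N, H = 7.202e+08 Pa, K = 3.143e-06.
Worn volume V = K·W·L/H = 3.143e-06 · 128.4 · 338.4 / 7.202e+08 = 1.896e-10 m³.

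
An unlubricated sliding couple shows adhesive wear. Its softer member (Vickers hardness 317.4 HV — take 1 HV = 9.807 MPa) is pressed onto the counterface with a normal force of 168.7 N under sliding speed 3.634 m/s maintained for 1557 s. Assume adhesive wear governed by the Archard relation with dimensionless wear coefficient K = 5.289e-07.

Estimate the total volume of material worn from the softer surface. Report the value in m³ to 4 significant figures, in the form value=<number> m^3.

Every step carries full float precision; the intermediates are printed rounded. Rounded once at the end, at 4 significant digits.
Convert: Total distance L = v·t = 3.634 m/s × 1557 s = 5658 m.
Convert: Hardness H = 317.4 HV × 9.807 MPa/HV = 3113 MPa = 3.113e+09 Pa.
Expressed in SI base units: W = 168.7 N, H = 3.113e+09 Pa, K = 5.289e-07.
Archard relation: V = K·W·L/H = 5.289e-07 · 168.7 · 5658 / 3.113e+09 = 1.622e-10 m³.

value=1.622e-10 m^3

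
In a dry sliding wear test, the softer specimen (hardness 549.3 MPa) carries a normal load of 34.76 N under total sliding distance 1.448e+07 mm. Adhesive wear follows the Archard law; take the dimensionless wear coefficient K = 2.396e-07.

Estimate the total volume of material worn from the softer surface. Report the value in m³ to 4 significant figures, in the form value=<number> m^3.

value=2.195e-10 m^3

Every step holds full float precision. The intermediates are displayed rounded, and a single final rounding: 4 significant figures.
Path length L = 1.448e+07 mm = 1.448e+04 m.
Hardness H = 549.3 MPa = 5.493e+08 Pa.
Expressed in SI base units: W = 34.76 N, H = 5.493e+08 Pa, K = 2.396e-07.
Worn volume V = K·W·L/H = 2.396e-07 · 34.76 · 1.448e+04 / 5.493e+08 = 2.195e-10 m³.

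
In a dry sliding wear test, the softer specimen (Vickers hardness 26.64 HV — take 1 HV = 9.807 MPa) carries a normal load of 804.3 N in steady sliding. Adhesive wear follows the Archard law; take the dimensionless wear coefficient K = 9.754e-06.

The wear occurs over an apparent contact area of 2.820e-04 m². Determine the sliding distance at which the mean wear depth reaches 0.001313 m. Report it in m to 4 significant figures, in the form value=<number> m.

value=1.233e+04 m

All working math holds full precision; intermediate values are printed rounded, and a single final rounding, at 4 significant figures.
Hardness H = 26.64 HV × 9.807 MPa/HV = 261.3 MPa = 2.613e+08 Pa.
Expressed in SI base units: W = 804.3 N, H = 2.613e+08 Pa, K = 9.754e-06.
At the depth limit, V_lim = h_lim·A = 0.001313 · 2.820e-04 = 3.703e-07 m³.
Sliding life L = V_lim·H/(K·W) = 3.703e-07 · 2.613e+08 / (9.754e-06 · 804.3) = 1.233e+04 m.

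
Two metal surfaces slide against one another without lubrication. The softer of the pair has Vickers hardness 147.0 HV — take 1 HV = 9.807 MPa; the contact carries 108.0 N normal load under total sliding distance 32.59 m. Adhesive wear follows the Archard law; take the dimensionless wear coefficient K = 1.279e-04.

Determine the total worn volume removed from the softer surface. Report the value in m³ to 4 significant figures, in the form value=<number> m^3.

Every step maintains full precision — shown intermediates are rounded. Rounded just once, at four significant digits.
Hardness H = 147.0 HV × 9.807 MPa/HV = 1442 MPa = 1.442e+09 Pa.
SI base units throughout: W = 108.0 N, H = 1.442e+09 Pa, K = 1.279e-04.
Wear volume V = K·W·L/H = 1.279e-04 · 108.0 · 32.59 / 1.442e+09 = 3.123e-10 m³.

value=3.123e-10 m^3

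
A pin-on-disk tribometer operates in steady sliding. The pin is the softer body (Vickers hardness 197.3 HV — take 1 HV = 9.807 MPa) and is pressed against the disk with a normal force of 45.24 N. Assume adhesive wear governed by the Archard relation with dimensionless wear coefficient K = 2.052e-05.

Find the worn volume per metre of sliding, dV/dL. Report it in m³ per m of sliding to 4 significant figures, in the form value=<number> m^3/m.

The algebra maintains exact precision; intermediate values appear rounded, and one last rounding, at 4 significant figures.
Hardness H = 197.3 HV × 9.807 MPa/HV = 1935 MPa = 1.935e+09 Pa.
Collected in SI base units: W = 45.24 N, H = 1.935e+09 Pa, K = 2.052e-05.
Volumetric rate dV/dL = K·W/H (independent of L): 2.052e-05 · 45.24 / 1.935e+09 = 4.798e-13 m³/m.

value=4.798e-13 m^3/m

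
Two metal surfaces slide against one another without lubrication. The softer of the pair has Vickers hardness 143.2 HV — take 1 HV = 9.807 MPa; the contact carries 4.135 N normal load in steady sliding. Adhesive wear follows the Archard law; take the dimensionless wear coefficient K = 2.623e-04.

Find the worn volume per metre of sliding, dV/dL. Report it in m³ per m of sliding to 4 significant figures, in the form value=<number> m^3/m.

The computation keeps full precision, and displayed values are rounded, and rounded just once to four significant figures.
Convert: Hardness H = 143.2 HV × 9.807 MPa/HV = 1404 MPa = 1.404e+09 Pa.
In SI base units: W = 4.135 N, H = 1.404e+09 Pa, K = 2.623e-04.
Rate of wear dV/dL = K·W/H — distance-free: 2.623e-04 · 4.135 / 1.404e+09 = 7.723e-13 m³/m.

value=7.723e-13 m^3/m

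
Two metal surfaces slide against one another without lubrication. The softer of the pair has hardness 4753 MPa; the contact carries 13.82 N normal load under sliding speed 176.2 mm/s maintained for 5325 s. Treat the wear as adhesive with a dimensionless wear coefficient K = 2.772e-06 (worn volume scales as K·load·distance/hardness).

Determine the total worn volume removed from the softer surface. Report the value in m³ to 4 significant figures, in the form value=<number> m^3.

All arithmetic carries full float precision; the intermediates are printed rounded. Rounded just once: four significant digits.
Convert: Sliding speed v = 176.2 mm/s = 0.1762 m/s. Distance covered L = v·t = 0.1762 m/s × 5325 s = 938.3 m.
Convert: Hardness H = 4753 MPa = 4.753e+09 Pa.
Expressed in SI base units: W = 13.82 N, H = 4.753e+09 Pa, K = 2.772e-06.
Apply Archard: V = K·W·L/H = 2.772e-06 · 13.82 · 938.3 / 4.753e+09 = 7.562e-12 m³.

value=7.562e-12 m^3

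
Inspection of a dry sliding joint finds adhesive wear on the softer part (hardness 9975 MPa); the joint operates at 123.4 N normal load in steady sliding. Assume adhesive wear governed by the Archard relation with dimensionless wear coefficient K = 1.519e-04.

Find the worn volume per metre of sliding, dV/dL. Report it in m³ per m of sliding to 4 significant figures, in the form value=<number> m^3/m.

value=1.879e-12 m^3/m

Intermediate values are printed rounded. All working math carries full precision. Rounded once at the end, at four significant digits.
Hardness H = 9975 MPa = 9.975e+09 Pa.
Expressed in SI base units: W = 123.4 N, H = 9.975e+09 Pa, K = 1.519e-04.
Volumetric rate dV/dL = K·W/H: 1.519e-04 · 123.4 / 9.975e+09 = 1.879e-12 m³/m.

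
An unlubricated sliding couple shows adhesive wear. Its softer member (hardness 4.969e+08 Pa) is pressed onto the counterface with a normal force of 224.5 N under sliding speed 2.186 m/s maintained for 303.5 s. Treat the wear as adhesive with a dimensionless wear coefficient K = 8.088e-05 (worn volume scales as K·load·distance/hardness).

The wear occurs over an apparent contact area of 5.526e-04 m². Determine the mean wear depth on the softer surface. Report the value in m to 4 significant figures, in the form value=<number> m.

The intermediates are printed rounded. The computation keeps full precision, and rounded once at the end, at four significant digits.
Total distance L = v·t = 2.186 m/s × 303.5 s = 663.5 m.
SI base units throughout: W = 224.5 N, H = 4.969e+08 Pa, K = 8.088e-05.
Wear volume V = K·W·L/H = 8.088e-05 · 224.5 · 663.5 / 4.969e+08 = 2.424e-08 m³.
Depth of wear h = V/A = 2.424e-08 / 5.526e-04 = 4.387e-05 m.

value=4.387e-05 m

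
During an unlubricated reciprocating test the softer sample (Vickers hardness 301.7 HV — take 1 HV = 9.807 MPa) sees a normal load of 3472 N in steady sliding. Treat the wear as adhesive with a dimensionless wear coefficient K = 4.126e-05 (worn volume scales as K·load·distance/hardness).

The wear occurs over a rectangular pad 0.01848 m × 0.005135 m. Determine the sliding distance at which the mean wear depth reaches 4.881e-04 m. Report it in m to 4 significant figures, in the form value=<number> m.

All working math maintains exact precision, and intermediates are printed rounded, and a lone final rounding, at 4 significant figures.
Convert: Hardness H = 301.7 HV × 9.807 MPa/HV = 2959 MPa = 2.959e+09 Pa.
Convert: Contact area A = 0.01848 m × 0.005135 m = 9.489e-05 m².
Working in SI base units: W = 3472 N, H = 2.959e+09 Pa, K = 4.126e-05.
Limit volume V_lim = h_lim·A = 4.881e-04 · 9.489e-05 = 4.632e-08 m³.
Sliding life L = V_lim·H/(K·W) = 4.632e-08 · 2.959e+09 / (4.126e-05 · 3472) = 956.7 m.

value=956.7 m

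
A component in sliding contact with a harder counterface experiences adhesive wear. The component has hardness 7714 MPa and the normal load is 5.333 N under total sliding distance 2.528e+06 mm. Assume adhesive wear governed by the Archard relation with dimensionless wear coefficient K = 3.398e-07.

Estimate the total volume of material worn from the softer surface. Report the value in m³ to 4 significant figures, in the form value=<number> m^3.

value=5.939e-13 m^3

Quoted intermediates are rounded; all working math holds exact precision; rounded just once, at four significant digits.
Convert: Sliding distance L = 2.528e+06 mm = 2528 m.
Convert: Hardness H = 7714 MPa = 7.714e+09 Pa.
Working in SI base units: W = 5.333 N, H = 7.714e+09 Pa, K = 3.398e-07.
Volume removed: V = K·W·L/H = 3.398e-07 · 5.333 · 2528 / 7.714e+09 = 5.939e-13 m³.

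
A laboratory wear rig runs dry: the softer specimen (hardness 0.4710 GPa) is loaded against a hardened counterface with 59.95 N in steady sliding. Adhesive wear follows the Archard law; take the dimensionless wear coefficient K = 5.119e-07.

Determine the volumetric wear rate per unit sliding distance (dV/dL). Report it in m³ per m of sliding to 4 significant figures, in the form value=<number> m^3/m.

value=6.516e-14 m^3/m

All working math carries exact precision — intermediate values are printed rounded. Rounded just once to 4 significant digits.
Hardness H = 0.4710 GPa = 4.710e+08 Pa.
Working in SI base units: W = 59.95 N, H = 4.710e+08 Pa, K = 5.119e-07.
Rate of wear dV/dL = K·W/H: 5.119e-07 · 59.95 / 4.710e+08 = 6.516e-14 m³/m.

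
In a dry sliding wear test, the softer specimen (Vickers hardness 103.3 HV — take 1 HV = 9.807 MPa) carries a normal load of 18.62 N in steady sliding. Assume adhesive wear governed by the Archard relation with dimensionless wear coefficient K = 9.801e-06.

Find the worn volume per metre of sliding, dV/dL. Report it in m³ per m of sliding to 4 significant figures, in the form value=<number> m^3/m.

Each operation carries exact precision — shown intermediates are rounded; rounded once at the end: four significant figures.
Hardness H = 103.3 HV × 9.807 MPa/HV = 1013 MPa = 1.013e+09 Pa.
In SI base units, W = 18.62 N, H = 1.013e+09 Pa, K = 9.801e-06.
Wear rate dV/dL = K·W/H (no L dependence): 9.801e-06 · 18.62 / 1.013e+09 = 1.801e-13 m³/m.

value=1.801e-13 m^3/m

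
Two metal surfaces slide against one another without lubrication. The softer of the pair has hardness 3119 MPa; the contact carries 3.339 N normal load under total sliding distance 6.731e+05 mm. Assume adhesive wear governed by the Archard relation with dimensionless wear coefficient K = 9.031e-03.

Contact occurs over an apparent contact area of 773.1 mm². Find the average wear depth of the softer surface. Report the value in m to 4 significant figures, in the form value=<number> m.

value=8.417e-06 m

Each operation keeps full precision. Intermediate values are printed rounded; a single final rounding to four significant digits.
Distance covered L = 6.731e+05 mm = 673.1 m.
Hardness H = 3119 MPa = 3.119e+09 Pa.
Contact area A = 773.1 mm² = 7.731e-04 m².
Collected in SI base units: W = 3.339 N, H = 3.119e+09 Pa, K = 9.031e-03.
By Archard's law, V = K·W·L/H = 9.031e-03 · 3.339 · 673.1 / 3.119e+09 = 6.508e-09 m³.
Depth h = V/A = 6.508e-09 / 7.731e-04 = 8.417e-06 m.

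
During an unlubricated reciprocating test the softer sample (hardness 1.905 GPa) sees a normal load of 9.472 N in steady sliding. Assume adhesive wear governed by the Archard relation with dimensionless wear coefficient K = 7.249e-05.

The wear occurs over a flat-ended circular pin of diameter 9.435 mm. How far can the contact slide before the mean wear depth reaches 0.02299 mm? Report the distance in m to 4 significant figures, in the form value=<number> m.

value=4460 m

All arithmetic runs at full precision, and intermediate values are shown rounded. Rounded just once: 4 significant figures.
Convert: Hardness H = 1.905 GPa = 1.905e+09 Pa.
Convert: Pin diameter d = 9.435 mm = 0.009435 m. Contact area A = π·d²/4 = π·(0.009435 m)²/4 = 6.992e-05 m².
Convert: Depth limit h_lim = 0.02299 mm = 2.299e-05 m.
As SI base values: W = 9.472 N, H = 1.905e+09 Pa, K = 7.249e-05.
Limit volume V_lim = h_lim·A = 2.299e-05 · 6.992e-05 = 1.607e-09 m³.
Inverting, life L = V_lim·H/(K·W) = 1.607e-09 · 1.905e+09 / (7.249e-05 · 9.472) = 4460 m.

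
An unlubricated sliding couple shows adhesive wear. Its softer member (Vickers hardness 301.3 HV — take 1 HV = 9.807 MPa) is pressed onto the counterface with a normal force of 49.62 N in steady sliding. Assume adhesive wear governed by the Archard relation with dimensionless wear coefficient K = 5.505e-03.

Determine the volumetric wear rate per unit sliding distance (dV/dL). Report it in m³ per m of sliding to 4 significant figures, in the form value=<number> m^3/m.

Intermediate values are displayed rounded — all arithmetic holds full precision. Rounded just once, at 4 significant figures.
Convert: Hardness H = 301.3 HV × 9.807 MPa/HV = 2955 MPa = 2.955e+09 Pa.
Expressed in SI base units: W = 49.62 N, H = 2.955e+09 Pa, K = 5.505e-03.
Rate of wear dV/dL = K·W/H (independent of L): 5.505e-03 · 49.62 / 2.955e+09 = 9.244e-11 m³/m.

value=9.244e-11 m^3/m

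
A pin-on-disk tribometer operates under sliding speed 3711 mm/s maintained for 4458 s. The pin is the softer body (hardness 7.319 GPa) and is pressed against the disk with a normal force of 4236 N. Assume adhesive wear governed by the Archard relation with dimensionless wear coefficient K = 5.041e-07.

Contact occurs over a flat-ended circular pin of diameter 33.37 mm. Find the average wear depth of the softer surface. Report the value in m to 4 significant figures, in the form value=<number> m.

The computation maintains full precision, and intermediate values are shown rounded. Rounded just once, at 4 significant figures.
Sliding speed v = 3711 mm/s = 3.711 m/s. Sliding distance L = v·t = 3.711 m/s × 4458 s = 1.654e+04 m.
Hardness H = 7.319 GPa = 7.319e+09 Pa.
Pin diameter d = 33.37 mm = 0.03337 m. Contact area A = π·d²/4 = π·(0.03337 m)²/4 = 8.746e-04 m².
Expressed in SI base units: W = 4236 N, H = 7.319e+09 Pa, K = 5.041e-07.
Volume removed: V = K·W·L/H = 5.041e-07 · 4236 · 1.654e+04 / 7.319e+09 = 4.827e-09 m³.
Mean wear depth h = V/A = 4.827e-09 / 8.746e-04 = 5.519e-06 m.

value=5.519e-06 m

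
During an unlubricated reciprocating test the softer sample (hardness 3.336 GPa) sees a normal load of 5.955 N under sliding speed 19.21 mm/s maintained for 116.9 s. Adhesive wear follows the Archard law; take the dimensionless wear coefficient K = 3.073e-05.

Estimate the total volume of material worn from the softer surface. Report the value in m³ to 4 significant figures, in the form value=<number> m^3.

value=1.232e-13 m^3

The algebra keeps exact precision. Shown intermediates are rounded, and one last rounding: four significant figures.
Sliding speed v = 19.21 mm/s = 0.01921 m/s. Total distance L = v·t = 0.01921 m/s × 116.9 s = 2.246 m.
Hardness H = 3.336 GPa = 3.336e+09 Pa.
In SI base units, W = 5.955 N, H = 3.336e+09 Pa, K = 3.073e-05.
Wear volume V = K·W·L/H = 3.073e-05 · 5.955 · 2.246 / 3.336e+09 = 1.232e-13 m³.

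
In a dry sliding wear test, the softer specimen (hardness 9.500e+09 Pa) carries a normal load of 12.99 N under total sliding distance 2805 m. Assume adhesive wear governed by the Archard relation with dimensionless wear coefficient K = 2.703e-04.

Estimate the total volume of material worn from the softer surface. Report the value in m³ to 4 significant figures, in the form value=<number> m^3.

value=1.037e-09 m^3

Each operation maintains full float precision. Intermediates are displayed rounded, and rounded once at the end, at 4 significant digits.
Restated in SI base units: W = 12.99 N, H = 9.500e+09 Pa, K = 2.703e-04.
By Archard's law, V = K·W·L/H = 2.703e-04 · 12.99 · 2805 / 9.500e+09 = 1.037e-09 m³.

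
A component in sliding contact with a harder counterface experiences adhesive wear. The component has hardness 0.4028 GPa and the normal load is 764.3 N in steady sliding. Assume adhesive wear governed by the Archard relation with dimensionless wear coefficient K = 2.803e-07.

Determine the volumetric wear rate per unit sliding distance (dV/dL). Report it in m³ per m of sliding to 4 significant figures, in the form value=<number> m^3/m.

Intermediate values are displayed rounded. The algebra carries full precision, and rounded just once: 4 significant figures.
Convert: Hardness H = 0.4028 GPa = 4.028e+08 Pa.
Expressed in SI base units: W = 764.3 N, H = 4.028e+08 Pa, K = 2.803e-07.
Sliding wear rate dV/dL = K·W/H, so: 2.803e-07 · 764.3 / 4.028e+08 = 5.319e-13 m³/m.

value=5.319e-13 m^3/m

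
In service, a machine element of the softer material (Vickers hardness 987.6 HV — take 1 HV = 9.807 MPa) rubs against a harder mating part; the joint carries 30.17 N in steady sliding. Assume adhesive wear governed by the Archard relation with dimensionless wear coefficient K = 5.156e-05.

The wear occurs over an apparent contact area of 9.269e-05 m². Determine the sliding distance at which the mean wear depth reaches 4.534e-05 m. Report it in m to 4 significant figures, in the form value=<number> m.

Quoted intermediates are rounded, and all working math runs at full float precision, and a single final rounding: four significant digits.
Convert: Hardness H = 987.6 HV × 9.807 MPa/HV = 9685 MPa = 9.685e+09 Pa.
In SI base units: W = 30.17 N, H = 9.685e+09 Pa, K = 5.156e-05.
Wearable volume V_lim = h_lim·A = 4.534e-05 · 9.269e-05 = 4.203e-09 m³.
So the life L = V_lim·H/(K·W) = 4.203e-09 · 9.685e+09 / (5.156e-05 · 30.17) = 2.617e+04 m.

value=2.617e+04 m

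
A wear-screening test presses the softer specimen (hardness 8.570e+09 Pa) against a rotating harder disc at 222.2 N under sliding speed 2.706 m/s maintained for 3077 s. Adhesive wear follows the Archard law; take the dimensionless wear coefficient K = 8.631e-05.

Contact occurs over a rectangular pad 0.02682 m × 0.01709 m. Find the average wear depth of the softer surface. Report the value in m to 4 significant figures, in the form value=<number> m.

Intermediate values are printed rounded; all working math runs at exact precision, and one last rounding to 4 significant figures.
Convert: Distance covered L = v·t = 2.706 m/s × 3077 s = 8326 m.
Convert: Contact area A = 0.02682 m × 0.01709 m = 4.584e-04 m².
SI base units throughout: W = 222.2 N, H = 8.570e+09 Pa, K = 8.631e-05.
Archard volume V = K·W·L/H = 8.631e-05 · 222.2 · 8326 / 8.570e+09 = 1.863e-08 m³.
Mean depth h = V/A = 1.863e-08 / 4.584e-04 = 4.065e-05 m.

value=4.065e-05 m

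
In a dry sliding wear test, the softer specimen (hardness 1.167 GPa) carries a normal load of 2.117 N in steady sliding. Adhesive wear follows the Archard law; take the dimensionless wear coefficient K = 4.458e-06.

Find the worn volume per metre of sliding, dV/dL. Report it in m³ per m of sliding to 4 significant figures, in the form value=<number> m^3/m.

value=8.087e-15 m^3/m

The algebra keeps exact precision, and intermediate values are printed rounded, and one last rounding to four significant digits.
Hardness H = 1.167 GPa = 1.167e+09 Pa.
As SI base values: W = 2.117 N, H = 1.167e+09 Pa, K = 4.458e-06.
Rate of wear dV/dL = K·W/H: 4.458e-06 · 2.117 / 1.167e+09 = 8.087e-15 m³/m.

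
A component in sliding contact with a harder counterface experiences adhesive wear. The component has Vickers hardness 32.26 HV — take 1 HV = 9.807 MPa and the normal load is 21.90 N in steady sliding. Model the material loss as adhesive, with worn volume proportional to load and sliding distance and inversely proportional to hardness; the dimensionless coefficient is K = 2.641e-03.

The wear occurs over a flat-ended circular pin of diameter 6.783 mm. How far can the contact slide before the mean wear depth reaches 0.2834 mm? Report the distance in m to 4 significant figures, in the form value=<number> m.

All arithmetic runs at exact precision; intermediates are printed rounded — rounded once at the end: four significant digits.
Convert: Hardness H = 32.26 HV × 9.807 MPa/HV = 316.4 MPa = 3.164e+08 Pa.
Convert: Pin diameter d = 6.783 mm = 0.006783 m. Contact area A = π·d²/4 = π·(0.006783 m)²/4 = 3.614e-05 m².
Convert: Depth limit h_lim = 0.2834 mm = 2.834e-04 m.
Expressed in SI base units: W = 21.90 N, H = 3.164e+08 Pa, K = 2.641e-03.
Wearable volume V_lim = h_lim·A = 2.834e-04 · 3.614e-05 = 1.024e-08 m³.
Thus life L = V_lim·H/(K·W) = 1.024e-08 · 3.164e+08 / (2.641e-03 · 21.90) = 56.02 m.

value=56.02 m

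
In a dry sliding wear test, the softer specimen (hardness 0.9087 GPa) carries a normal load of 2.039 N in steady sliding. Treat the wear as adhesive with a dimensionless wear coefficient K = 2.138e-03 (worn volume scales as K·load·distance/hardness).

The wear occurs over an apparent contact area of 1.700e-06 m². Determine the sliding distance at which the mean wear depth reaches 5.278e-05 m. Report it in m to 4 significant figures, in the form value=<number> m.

Printed values are rounded, and each operation keeps exact precision — one final rounding to four significant figures.
Hardness H = 0.9087 GPa = 9.087e+08 Pa.
SI base units throughout: W = 2.039 N, H = 9.087e+08 Pa, K = 2.138e-03.
Allowed volume V_lim = h_lim·A = 5.278e-05 · 1.700e-06 = 8.973e-11 m³.
Thus life L = V_lim·H/(K·W) = 8.973e-11 · 9.087e+08 / (2.138e-03 · 2.039) = 18.70 m.

value=18.70 m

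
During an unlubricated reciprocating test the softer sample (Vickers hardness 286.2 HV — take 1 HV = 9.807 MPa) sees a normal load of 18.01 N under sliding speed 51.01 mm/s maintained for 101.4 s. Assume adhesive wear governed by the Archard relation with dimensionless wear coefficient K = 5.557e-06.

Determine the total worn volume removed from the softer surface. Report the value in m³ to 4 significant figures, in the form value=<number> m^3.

value=1.844e-13 m^3

The intermediates appear rounded, and the computation maintains exact precision, and a lone final rounding to 4 significant digits.
Sliding speed v = 51.01 mm/s = 0.05101 m/s. Total distance L = v·t = 0.05101 m/s × 101.4 s = 5.172 m.
Hardness H = 286.2 HV × 9.807 MPa/HV = 2807 MPa = 2.807e+09 Pa.
In SI base units, W = 18.01 N, H = 2.807e+09 Pa, K = 5.557e-06.
Volume removed: V = K·W·L/H = 5.557e-06 · 18.01 · 5.172 / 2.807e+09 = 1.844e-13 m³.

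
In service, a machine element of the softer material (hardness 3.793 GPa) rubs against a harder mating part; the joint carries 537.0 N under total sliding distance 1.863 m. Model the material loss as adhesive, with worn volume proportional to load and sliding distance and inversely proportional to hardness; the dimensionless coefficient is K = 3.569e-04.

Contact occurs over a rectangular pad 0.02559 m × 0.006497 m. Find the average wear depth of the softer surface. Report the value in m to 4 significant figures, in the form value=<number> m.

The computation keeps exact precision. The intermediates are displayed rounded, and rounded just once: four significant figures.
Hardness H = 3.793 GPa = 3.793e+09 Pa.
Contact area A = 0.02559 m × 0.006497 m = 1.663e-04 m².
Restated in SI base units: W = 537.0 N, H = 3.793e+09 Pa, K = 3.569e-04.
Archard volume V = K·W·L/H = 3.569e-04 · 537.0 · 1.863 / 3.793e+09 = 9.413e-11 m³.
Depth of wear h = V/A = 9.413e-11 / 1.663e-04 = 5.662e-07 m.

value=5.662e-07 m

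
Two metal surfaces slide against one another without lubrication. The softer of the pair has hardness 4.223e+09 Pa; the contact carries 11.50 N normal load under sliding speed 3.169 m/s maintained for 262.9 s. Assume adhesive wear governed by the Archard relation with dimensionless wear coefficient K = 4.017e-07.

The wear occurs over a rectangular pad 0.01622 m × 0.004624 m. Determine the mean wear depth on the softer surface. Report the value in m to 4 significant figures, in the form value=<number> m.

value=1.215e-08 m

Each operation runs at exact precision — the intermediates are printed rounded. Rounded once at the end: four significant digits.
Distance L = v·t = 3.169 m/s × 262.9 s = 833.1 m.
Contact area A = 0.01622 m × 0.004624 m = 7.500e-05 m².
As SI base values: W = 11.50 N, H = 4.223e+09 Pa, K = 4.017e-07.
Archard relation: V = K·W·L/H = 4.017e-07 · 11.50 · 833.1 / 4.223e+09 = 9.114e-13 m³.
Depth of wear h = V/A = 9.114e-13 / 7.500e-05 = 1.215e-08 m.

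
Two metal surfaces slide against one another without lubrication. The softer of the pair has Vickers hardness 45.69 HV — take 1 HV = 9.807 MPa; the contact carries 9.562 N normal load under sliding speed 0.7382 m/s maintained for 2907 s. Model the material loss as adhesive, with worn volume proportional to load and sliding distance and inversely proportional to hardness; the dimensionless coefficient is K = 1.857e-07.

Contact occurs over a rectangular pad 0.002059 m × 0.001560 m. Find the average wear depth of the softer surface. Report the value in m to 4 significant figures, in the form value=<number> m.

value=2.648e-06 m

The computation keeps exact precision; the intermediates are displayed rounded — rounded once at the end to four significant figures.
Path length L = v·t = 0.7382 m/s × 2907 s = 2146 m.
Hardness H = 45.69 HV × 9.807 MPa/HV = 448.1 MPa = 4.481e+08 Pa.
Contact area A = 0.002059 m × 0.001560 m = 3.212e-06 m².
Expressed in SI base units: W = 9.562 N, H = 4.481e+08 Pa, K = 1.857e-07.
Wear volume V = K·W·L/H = 1.857e-07 · 9.562 · 2146 / 4.481e+08 = 8.504e-12 m³.
Mean depth h = V/A = 8.504e-12 / 3.212e-06 = 2.648e-06 m.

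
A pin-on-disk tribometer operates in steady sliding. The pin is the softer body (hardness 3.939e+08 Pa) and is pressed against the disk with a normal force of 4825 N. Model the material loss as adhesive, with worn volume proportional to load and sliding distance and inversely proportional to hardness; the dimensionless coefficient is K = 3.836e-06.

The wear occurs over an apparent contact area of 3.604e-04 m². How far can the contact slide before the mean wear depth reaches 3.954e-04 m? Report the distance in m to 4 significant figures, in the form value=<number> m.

value=3033 m

All working math carries full float precision — intermediate values are shown rounded, and rounded just once, at four significant figures.
In SI base units, W = 4825 N, H = 3.939e+08 Pa, K = 3.836e-06.
Wearable volume V_lim = h_lim·A = 3.954e-04 · 3.604e-04 = 1.425e-07 m³.
Life L = V_lim·H/(K·W) = 1.425e-07 · 3.939e+08 / (3.836e-06 · 4825) = 3033 m.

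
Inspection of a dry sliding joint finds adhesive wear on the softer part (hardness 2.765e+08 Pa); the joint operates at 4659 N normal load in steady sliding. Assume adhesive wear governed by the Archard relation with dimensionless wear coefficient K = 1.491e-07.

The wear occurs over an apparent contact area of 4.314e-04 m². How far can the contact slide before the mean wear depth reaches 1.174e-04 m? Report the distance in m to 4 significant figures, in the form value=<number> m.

Displayed values are rounded — each operation holds full precision — a single final rounding: four significant figures.
Working in SI base units: W = 4659 N, H = 2.765e+08 Pa, K = 1.491e-07.
Limit volume V_lim = h_lim·A = 1.174e-04 · 4.314e-04 = 5.065e-08 m³.
Inverting, life L = V_lim·H/(K·W) = 5.065e-08 · 2.765e+08 / (1.491e-07 · 4659) = 2.016e+04 m.

value=2.016e+04 m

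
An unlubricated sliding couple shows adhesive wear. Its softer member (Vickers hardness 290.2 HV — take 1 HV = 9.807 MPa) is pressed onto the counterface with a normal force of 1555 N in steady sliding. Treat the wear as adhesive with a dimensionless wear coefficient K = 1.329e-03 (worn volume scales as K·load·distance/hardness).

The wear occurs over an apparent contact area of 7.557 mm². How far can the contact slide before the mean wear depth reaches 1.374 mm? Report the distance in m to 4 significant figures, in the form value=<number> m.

value=14.30 m

Quoted intermediates are rounded — every step holds exact precision — rounded just once, at 4 significant digits.
Convert: Hardness H = 290.2 HV × 9.807 MPa/HV = 2846 MPa = 2.846e+09 Pa.
Convert: Contact area A = 7.557 mm² = 7.557e-06 m².
Convert: Depth limit h_lim = 1.374 mm = 0.001374 m.
As SI base values: W = 1555 N, H = 2.846e+09 Pa, K = 1.329e-03.
At the depth limit, V_lim = h_lim·A = 0.001374 · 7.557e-06 = 1.038e-08 m³.
Sliding life L = V_lim·H/(K·W) = 1.038e-08 · 2.846e+09 / (1.329e-03 · 1555) = 14.30 m.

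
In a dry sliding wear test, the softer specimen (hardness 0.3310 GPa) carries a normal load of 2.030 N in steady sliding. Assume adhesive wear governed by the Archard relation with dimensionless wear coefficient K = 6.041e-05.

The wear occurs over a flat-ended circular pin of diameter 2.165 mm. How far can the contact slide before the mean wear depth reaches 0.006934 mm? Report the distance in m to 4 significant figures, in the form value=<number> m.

value=68.90 m

The algebra maintains full precision. Printed values are rounded — a single final rounding to 4 significant digits.
Convert: Hardness H = 0.3310 GPa = 3.310e+08 Pa.
Convert: Pin diameter d = 2.165 mm = 0.002165 m. Contact area A = π·d²/4 = π·(0.002165 m)²/4 = 3.681e-06 m².
Convert: Depth limit h_lim = 0.006934 mm = 6.934e-06 m.
As SI base values: W = 2.030 N, H = 3.310e+08 Pa, K = 6.041e-05.
Permissible volume V_lim = h_lim·A = 6.934e-06 · 3.681e-06 = 2.553e-11 m³.
So the life L = V_lim·H/(K·W) = 2.553e-11 · 3.310e+08 / (6.041e-05 · 2.030) = 68.90 m.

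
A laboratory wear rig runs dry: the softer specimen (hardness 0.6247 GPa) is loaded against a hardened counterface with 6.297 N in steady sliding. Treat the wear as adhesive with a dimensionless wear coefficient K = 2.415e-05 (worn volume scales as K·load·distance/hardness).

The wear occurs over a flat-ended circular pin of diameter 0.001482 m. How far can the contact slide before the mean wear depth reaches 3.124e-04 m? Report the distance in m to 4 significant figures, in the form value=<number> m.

value=2214 m

The intermediates are printed rounded; the computation holds full float precision, and a single final rounding, at four significant figures.
Hardness H = 0.6247 GPa = 6.247e+08 Pa.
Contact area A = π·d²/4 = π·(0.001482 m)²/4 = 1.725e-06 m².
SI base units throughout: W = 6.297 N, H = 6.247e+08 Pa, K = 2.415e-05.
Limit volume V_lim = h_lim·A = 3.124e-04 · 1.725e-06 = 5.389e-10 m³.
Inverting, life L = V_lim·H/(K·W) = 5.389e-10 · 6.247e+08 / (2.415e-05 · 6.297) = 2214 m.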